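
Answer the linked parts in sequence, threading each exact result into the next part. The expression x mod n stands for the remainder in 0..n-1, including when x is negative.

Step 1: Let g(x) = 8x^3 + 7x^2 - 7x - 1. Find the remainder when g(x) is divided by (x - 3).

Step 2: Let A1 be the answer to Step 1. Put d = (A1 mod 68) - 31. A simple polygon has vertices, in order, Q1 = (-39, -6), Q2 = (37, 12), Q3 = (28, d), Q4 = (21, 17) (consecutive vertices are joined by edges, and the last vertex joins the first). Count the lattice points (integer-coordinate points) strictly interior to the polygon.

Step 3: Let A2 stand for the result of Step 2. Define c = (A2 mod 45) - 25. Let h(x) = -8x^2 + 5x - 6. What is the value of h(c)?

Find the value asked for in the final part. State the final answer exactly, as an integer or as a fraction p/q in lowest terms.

-181

Step 1: remainder = value at the root: 8*(3)^3 + 7*(3)^2 - 7*(3)^1 - 1 = (216) + (63) + (-21) + (-1) = 257; answer 257
Step 2: A1 = 257; d = 22; cross terms: (-39*12 - 37*-6)=-246, (37*22 - 28*12)=478, (28*17 - 21*22)=14, (21*-6 - -39*17)=537; twice the area = |783| = 783; area = 783/2; boundary points = 2 + 1 + 1 + 1 = 5; strictly interior points = area - boundary/2 + 1 = 390; answer 390
Step 3: A2 = 390; c = 5; -8*(5)^2 + 5*(5)^1 - 6 = (-200) + (25) + (-6) = -181; answer -181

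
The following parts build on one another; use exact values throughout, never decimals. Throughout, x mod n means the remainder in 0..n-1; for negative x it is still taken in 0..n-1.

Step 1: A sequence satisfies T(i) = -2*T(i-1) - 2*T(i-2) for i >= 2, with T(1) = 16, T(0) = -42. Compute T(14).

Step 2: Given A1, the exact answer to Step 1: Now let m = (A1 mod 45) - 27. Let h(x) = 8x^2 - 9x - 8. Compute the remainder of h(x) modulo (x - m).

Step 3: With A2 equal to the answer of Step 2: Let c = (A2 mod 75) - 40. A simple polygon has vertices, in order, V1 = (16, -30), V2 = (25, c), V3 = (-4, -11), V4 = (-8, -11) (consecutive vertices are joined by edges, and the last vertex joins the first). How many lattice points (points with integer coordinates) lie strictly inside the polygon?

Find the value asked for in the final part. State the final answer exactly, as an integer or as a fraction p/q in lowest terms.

441

Step 1: T(2) = -2*(16) - 2*(-42) = 52; iterating: T(2)=52, T(3)=-136, T(4)=168, T(5)=-64, T(6)=-208, T(7)=544, T(8)=-672, T(9)=256, T(10)=832, T(11)=-2176, T(12)=2688, T(13)=-1024, T(14)=-3328; answer -3328
Step 2: A1 = -3328; m = -25; remainder = value at the root: 8*(-25)^2 - 9*(-25)^1 - 8 = (5000) + (225) + (-8) = 5217; answer 5217
Step 3: A2 = 5217; c = 2; cross terms: (16*2 - 25*-30)=782, (25*-11 - -4*2)=-267, (-4*-11 - -8*-11)=-44, (-8*-30 - 16*-11)=416; twice the area = |887| = 887; area = 887/2; boundary points = 1 + 1 + 4 + 1 = 7; strictly interior points = area - boundary/2 + 1 = 441; answer 441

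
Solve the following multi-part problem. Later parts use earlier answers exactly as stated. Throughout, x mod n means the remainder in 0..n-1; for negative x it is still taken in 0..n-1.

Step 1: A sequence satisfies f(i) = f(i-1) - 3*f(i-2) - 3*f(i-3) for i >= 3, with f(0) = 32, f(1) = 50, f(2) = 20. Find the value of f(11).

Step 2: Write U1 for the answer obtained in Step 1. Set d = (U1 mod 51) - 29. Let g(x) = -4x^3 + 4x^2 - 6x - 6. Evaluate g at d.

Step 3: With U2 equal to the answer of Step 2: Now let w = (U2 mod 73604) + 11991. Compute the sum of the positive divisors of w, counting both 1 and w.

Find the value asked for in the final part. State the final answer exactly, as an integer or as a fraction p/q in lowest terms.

96960

Step 1: f(3) = 1*(20) - 3*(50) - 3*(32) = -226; iterating: f(3)=-226, f(4)=-436, f(5)=182, f(6)=2168, f(7)=2930, f(8)=-4120, f(9)=-19414, f(10)=-15844, f(11)=54758; answer 54758
Step 2: U1 = 54758; d = 6; -4*(6)^3 + 4*(6)^2 - 6*(6)^1 - 6 = (-864) + (144) + (-36) + (-6) = -762; answer -762
Step 3: U2 = -762; w = 84833; 84833 = 7 * 12119; sigma = (1 + 7) * (1 + 12119) = 8 * 12120 = 96960; answer 96960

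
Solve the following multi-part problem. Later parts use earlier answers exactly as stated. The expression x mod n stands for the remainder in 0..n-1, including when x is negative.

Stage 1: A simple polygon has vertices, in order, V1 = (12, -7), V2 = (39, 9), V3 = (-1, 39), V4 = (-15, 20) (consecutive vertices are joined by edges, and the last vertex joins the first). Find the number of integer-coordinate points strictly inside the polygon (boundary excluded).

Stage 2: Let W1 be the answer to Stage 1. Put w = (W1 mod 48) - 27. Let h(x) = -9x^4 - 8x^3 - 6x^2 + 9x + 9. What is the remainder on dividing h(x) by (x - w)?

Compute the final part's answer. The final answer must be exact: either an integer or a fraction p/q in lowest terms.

-4630113

Stage 1: cross terms: (12*9 - 39*-7)=381, (39*39 - -1*9)=1530, (-1*20 - -15*39)=565, (-15*-7 - 12*20)=-135; twice the area = |2341| = 2341; area = 2341/2; boundary points = 1 + 10 + 1 + 27 = 39; strictly interior points = area - boundary/2 + 1 = 1152; answer 1152
Stage 2: W1 = 1152; w = -27; remainder = value at the root: -9*(-27)^4 - 8*(-27)^3 - 6*(-27)^2 + 9*(-27)^1 + 9 = (-4782969) + (157464) + (-4374) + (-243) + (9) = -4630113; answer -4630113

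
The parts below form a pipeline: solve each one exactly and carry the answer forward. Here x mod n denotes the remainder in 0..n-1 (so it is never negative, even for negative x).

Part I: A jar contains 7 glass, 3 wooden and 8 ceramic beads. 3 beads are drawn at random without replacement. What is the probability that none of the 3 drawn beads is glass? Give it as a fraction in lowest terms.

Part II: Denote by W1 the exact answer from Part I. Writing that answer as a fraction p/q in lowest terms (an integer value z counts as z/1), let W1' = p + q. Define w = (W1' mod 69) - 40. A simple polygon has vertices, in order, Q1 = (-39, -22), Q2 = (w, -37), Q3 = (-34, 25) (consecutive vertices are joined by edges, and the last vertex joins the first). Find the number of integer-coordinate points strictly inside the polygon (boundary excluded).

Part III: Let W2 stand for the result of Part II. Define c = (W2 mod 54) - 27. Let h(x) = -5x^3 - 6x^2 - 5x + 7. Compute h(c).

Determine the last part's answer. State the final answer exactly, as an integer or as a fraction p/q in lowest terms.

Part I: total draws C(18,3) = 816; favorable C(11,3) = 165; P = 55/272; answer 55/272
Part II: W1 = 55/272; threaded value p + q = 327; w = 11; cross terms: (-39*-37 - 11*-22)=1685, (11*25 - -34*-37)=-983, (-34*-22 - -39*25)=1723; twice the area = |2425| = 2425; area = 2425/2; boundary points = 5 + 1 + 1 = 7; strictly interior points = area - boundary/2 + 1 = 1210; answer 1210
Part III: W2 = 1210; c = -5; -5*(-5)^3 - 6*(-5)^2 - 5*(-5)^1 + 7 = (625) + (-150) + (25) + (7) = 507; answer 507

507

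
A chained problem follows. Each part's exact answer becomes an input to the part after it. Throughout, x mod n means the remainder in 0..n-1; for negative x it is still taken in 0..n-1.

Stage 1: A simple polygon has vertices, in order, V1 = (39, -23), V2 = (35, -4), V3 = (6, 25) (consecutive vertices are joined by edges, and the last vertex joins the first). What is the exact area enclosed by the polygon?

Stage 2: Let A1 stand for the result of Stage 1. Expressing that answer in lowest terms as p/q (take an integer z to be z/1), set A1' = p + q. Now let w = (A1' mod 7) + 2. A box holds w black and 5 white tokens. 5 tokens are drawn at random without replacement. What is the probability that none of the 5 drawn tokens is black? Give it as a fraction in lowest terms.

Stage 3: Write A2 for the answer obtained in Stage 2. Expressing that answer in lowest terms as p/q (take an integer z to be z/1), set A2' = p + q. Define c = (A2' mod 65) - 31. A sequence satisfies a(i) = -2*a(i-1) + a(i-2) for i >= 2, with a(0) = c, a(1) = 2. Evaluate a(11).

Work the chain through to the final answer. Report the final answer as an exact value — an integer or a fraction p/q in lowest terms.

-52724

Stage 1: cross terms: (39*-4 - 35*-23)=649, (35*25 - 6*-4)=899, (6*-23 - 39*25)=-1113; twice the area = |435| = 435; area = 435/2; answer 435/2
Stage 2: A1 = 435/2; threaded value p + q = 437; w = 5; total draws C(10,5) = 252; favorable C(5,5) = 1; P = 1/252; answer 1/252
Stage 3: A2 = 1/252; threaded value p + q = 253; c = 27; a(2) = -2*(2) + 1*(27) = 23; iterating: a(2)=23, a(3)=-44, a(4)=111, a(5)=-266, a(6)=643, a(7)=-1552, a(8)=3747, a(9)=-9046, a(10)=21839, a(11)=-52724; answer -52724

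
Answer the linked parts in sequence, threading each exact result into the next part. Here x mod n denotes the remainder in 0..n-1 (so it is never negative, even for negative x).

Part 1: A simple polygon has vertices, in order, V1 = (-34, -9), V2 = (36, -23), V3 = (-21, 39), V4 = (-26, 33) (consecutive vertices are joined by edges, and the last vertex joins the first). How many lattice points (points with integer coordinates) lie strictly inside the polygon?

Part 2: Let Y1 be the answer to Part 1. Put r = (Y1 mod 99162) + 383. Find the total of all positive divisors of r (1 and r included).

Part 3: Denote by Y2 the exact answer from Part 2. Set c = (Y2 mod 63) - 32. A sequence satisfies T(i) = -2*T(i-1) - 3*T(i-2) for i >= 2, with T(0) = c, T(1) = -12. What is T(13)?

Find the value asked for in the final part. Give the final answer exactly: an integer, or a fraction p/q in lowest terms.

Part 1: cross terms: (-34*-23 - 36*-9)=1106, (36*39 - -21*-23)=921, (-21*33 - -26*39)=321, (-26*-9 - -34*33)=1356; twice the area = |3704| = 3704; area = 1852; boundary points = 14 + 1 + 1 + 2 = 18; strictly interior points = area - boundary/2 + 1 = 1844; answer 1844
Part 2: Y1 = 1844; r = 2227; 2227 = 17 * 131; sigma = (1 + 17) * (1 + 131) = 18 * 132 = 2376; answer 2376
Part 3: Y2 = 2376; c = 13; T(2) = -2*(-12) - 3*(13) = -15; iterating: T(2)=-15, T(3)=66, T(4)=-87, T(5)=-24, T(6)=309, T(7)=-546, T(8)=165, T(9)=1308, T(10)=-3111, T(11)=2298, T(12)=4737, T(13)=-16368; answer -16368

-16368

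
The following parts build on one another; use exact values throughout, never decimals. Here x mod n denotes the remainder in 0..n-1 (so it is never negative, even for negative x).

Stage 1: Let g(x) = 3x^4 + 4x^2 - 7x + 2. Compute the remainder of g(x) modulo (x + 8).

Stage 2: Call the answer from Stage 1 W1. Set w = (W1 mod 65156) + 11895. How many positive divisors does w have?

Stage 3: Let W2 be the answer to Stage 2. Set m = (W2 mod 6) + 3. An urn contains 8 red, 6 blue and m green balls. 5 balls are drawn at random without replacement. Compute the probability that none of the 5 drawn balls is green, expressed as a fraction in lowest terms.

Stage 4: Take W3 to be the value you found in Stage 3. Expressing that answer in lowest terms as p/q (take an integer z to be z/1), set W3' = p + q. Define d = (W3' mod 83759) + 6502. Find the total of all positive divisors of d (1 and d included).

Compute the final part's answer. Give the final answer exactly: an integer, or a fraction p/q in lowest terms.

Stage 1: remainder = value at the root: 3*(-8)^4 + 4*(-8)^2 - 7*(-8)^1 + 2 = (12288) + (256) + (56) + (2) = 12602; answer 12602
Stage 2: W1 = 12602; w = 24497; 24497 = 11 * 17 * 131; number of divisors = (1+1) * (1+1) * (1+1) = 8; answer 8
Stage 3: W2 = 8; m = 5; total draws C(19,5) = 11628; favorable C(14,5) = 2002; P = 1001/5814; answer 1001/5814
Stage 4: W3 = 1001/5814; threaded value p + q = 6815; d = 13317; 13317 = 3 * 23 * 193; sigma = (1 + 3) * (1 + 23) * (1 + 193) = 4 * 24 * 194 = 18624; answer 18624

18624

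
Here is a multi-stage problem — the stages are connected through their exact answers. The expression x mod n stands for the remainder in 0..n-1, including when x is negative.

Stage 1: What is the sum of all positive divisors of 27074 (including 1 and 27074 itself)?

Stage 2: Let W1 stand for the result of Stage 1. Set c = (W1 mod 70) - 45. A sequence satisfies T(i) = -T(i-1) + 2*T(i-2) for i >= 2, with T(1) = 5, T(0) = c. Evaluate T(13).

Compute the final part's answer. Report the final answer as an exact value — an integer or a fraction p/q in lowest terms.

98285

Stage 1: 27074 = 2 * 13537; sigma = (1 + 2) * (1 + 13537) = 3 * 13538 = 40614; answer 40614
Stage 2: W1 = 40614; c = -31; T(2) = -1*(5) + 2*(-31) = -67; iterating: T(2)=-67, T(3)=77, T(4)=-211, T(5)=365, T(6)=-787, T(7)=1517, T(8)=-3091, T(9)=6125, T(10)=-12307, T(11)=24557, T(12)=-49171, T(13)=98285; answer 98285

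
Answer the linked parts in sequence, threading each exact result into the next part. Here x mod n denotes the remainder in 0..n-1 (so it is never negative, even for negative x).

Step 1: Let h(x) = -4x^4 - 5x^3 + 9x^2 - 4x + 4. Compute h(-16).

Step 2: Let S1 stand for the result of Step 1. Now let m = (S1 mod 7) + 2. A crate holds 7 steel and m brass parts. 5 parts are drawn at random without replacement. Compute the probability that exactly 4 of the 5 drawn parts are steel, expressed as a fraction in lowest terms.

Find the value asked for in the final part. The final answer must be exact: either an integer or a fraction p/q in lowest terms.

Step 1: -4*(-16)^4 - 5*(-16)^3 + 9*(-16)^2 - 4*(-16)^1 + 4 = (-262144) + (20480) + (2304) + (64) + (4) = -239292; answer -239292
Step 2: S1 = -239292; m = 5; total draws C(12,5) = 792; favorable C(7,4)*C(5,1) = 175; P = 175/792; answer 175/792

175/792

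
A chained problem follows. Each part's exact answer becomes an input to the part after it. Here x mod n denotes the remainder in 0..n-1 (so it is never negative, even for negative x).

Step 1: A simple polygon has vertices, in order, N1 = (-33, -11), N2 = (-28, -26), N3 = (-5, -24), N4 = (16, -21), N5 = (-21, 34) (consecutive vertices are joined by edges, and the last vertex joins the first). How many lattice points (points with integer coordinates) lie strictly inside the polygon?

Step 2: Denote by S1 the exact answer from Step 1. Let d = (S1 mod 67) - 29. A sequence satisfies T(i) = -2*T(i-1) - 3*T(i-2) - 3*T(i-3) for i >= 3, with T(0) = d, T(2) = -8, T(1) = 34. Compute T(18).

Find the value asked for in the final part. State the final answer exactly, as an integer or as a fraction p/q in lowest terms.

22978

Step 1: cross terms: (-33*-26 - -28*-11)=550, (-28*-24 - -5*-26)=542, (-5*-21 - 16*-24)=489, (16*34 - -21*-21)=103, (-21*-11 - -33*34)=1353; twice the area = |3037| = 3037; area = 3037/2; boundary points = 5 + 1 + 3 + 1 + 3 = 13; strictly interior points = area - boundary/2 + 1 = 1513; answer 1513
Step 2: S1 = 1513; d = 10; T(3) = -2*(-8) - 3*(34) - 3*(10) = -116; iterating: T(3)=-116, T(4)=154, T(5)=64, T(6)=-242, T(7)=-170, T(8)=874, T(9)=-512, T(10)=-1088, T(11)=1090, T(12)=2620, T(13)=-5246, T(14)=-638, T(15)=9154, T(16)=-656, T(17)=-24236, T(18)=22978; answer 22978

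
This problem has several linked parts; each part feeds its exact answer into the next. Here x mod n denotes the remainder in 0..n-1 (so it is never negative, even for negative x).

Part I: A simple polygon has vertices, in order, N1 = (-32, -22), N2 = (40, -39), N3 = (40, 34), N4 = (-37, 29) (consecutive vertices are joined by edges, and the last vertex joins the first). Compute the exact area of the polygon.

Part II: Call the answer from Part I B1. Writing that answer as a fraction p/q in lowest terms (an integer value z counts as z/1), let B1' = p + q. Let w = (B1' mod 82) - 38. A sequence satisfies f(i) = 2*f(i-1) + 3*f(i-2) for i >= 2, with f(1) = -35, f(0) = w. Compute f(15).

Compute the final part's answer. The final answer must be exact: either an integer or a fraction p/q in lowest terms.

-215233595

Part I: cross terms: (-32*-39 - 40*-22)=2128, (40*34 - 40*-39)=2920, (40*29 - -37*34)=2418, (-37*-22 - -32*29)=1742; twice the area = |9208| = 9208; area = 4604; answer 4604
Part II: B1 = 4604; threaded value p + q = 4605; w = -25; f(2) = 2*(-35) + 3*(-25) = -145; iterating: f(2)=-145, f(3)=-395, f(4)=-1225, f(5)=-3635, f(6)=-10945, f(7)=-32795, f(8)=-98425, f(9)=-295235, f(10)=-885745, f(11)=-2657195, f(12)=-7971625, f(13)=-23914835, f(14)=-71744545, f(15)=-215233595; answer -215233595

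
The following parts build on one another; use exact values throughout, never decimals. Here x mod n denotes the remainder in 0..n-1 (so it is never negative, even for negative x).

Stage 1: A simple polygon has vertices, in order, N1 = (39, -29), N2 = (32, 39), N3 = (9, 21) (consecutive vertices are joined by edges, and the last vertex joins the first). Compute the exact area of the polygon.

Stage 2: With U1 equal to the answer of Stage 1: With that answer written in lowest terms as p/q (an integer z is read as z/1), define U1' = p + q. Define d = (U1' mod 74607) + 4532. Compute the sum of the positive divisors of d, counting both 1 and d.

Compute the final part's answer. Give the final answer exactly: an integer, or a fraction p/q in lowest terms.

8070

Stage 1: cross terms: (39*39 - 32*-29)=2449, (32*21 - 9*39)=321, (9*-29 - 39*21)=-1080; twice the area = |1690| = 1690; area = 845; answer 845
Stage 2: U1 = 845; threaded value p + q = 846; d = 5378; 5378 = 2 * 2689; sigma = (1 + 2) * (1 + 2689) = 3 * 2690 = 8070; answer 8070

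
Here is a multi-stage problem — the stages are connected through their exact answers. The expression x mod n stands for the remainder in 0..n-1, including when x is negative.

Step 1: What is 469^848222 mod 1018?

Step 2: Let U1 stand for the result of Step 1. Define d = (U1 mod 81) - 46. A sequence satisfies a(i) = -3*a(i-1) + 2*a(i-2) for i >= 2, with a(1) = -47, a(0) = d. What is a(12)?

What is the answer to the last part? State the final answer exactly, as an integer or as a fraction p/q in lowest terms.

Step 1: squarings mod 1018: 469^1=469, 469^2=73, 469^4=239, 469^8=113, 469^16=553, 469^32=409, 469^64=329, 469^128=333, 469^256=945, 469^512=239, 469^1024=113, 469^2048=553, 469^4096=409, 469^8192=329, 469^16384=333, 469^32768=945, 469^65536=239, 469^131072=113, 469^262144=553, 469^524288=409; 469^848222 = 469^2 * 469^4 * 469^8 * 469^16 * 469^64 * 469^256 * 469^4096 * 469^8192 * 469^16384 * 469^32768 * 469^262144 * 469^524288 = 447 (mod 1018); answer 447
Step 2: U1 = 447; d = -4; a(2) = -3*(-47) + 2*(-4) = 133; iterating: a(2)=133, a(3)=-493, a(4)=1745, a(5)=-6221, a(6)=22153, a(7)=-78901, a(8)=281009, a(9)=-1000829, a(10)=3564505, a(11)=-12695173, a(12)=45214529; answer 45214529

45214529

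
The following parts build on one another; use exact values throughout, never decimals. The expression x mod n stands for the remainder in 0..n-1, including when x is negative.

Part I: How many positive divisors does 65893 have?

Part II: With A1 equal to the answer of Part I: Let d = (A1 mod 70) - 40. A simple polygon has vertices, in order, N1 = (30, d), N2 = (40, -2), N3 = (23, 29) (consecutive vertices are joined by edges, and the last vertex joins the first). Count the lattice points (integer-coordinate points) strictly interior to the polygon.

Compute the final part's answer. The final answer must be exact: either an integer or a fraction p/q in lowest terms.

443

Part I: 65893 = 131 * 503; number of divisors = (1+1) * (1+1) = 4; answer 4
Part II: A1 = 4; d = -36; cross terms: (30*-2 - 40*-36)=1380, (40*29 - 23*-2)=1206, (23*-36 - 30*29)=-1698; twice the area = |888| = 888; area = 444; boundary points = 2 + 1 + 1 = 4; strictly interior points = area - boundary/2 + 1 = 443; answer 443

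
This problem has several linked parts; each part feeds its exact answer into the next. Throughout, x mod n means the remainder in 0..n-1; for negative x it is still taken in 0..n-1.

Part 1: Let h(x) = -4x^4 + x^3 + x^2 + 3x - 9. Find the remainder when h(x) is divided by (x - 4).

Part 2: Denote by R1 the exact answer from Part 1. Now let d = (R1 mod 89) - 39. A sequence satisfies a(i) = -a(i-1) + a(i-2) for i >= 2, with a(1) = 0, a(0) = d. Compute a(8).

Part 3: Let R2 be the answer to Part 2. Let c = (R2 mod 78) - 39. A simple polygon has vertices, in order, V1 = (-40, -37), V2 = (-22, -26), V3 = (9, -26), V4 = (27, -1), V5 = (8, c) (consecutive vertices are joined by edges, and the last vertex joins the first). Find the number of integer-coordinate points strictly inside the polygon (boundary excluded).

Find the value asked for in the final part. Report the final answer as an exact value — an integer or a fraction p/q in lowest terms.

Part 1: remainder = value at the root: -4*(4)^4 + 1*(4)^3 + 1*(4)^2 + 3*(4)^1 - 9 = (-1024) + (64) + (16) + (12) + (-9) = -941; answer -941
Part 2: R1 = -941; d = -1; a(2) = -1*(0) + 1*(-1) = -1; iterating: a(2)=-1, a(3)=1, a(4)=-2, a(5)=3, a(6)=-5, a(7)=8, a(8)=-13; answer -13
Part 3: R2 = -13; c = 26; cross terms: (-40*-26 - -22*-37)=226, (-22*-26 - 9*-26)=806, (9*-1 - 27*-26)=693, (27*26 - 8*-1)=710, (8*-37 - -40*26)=744; twice the area = |3179| = 3179; area = 3179/2; boundary points = 1 + 31 + 1 + 1 + 3 = 37; strictly interior points = area - boundary/2 + 1 = 1572; answer 1572

1572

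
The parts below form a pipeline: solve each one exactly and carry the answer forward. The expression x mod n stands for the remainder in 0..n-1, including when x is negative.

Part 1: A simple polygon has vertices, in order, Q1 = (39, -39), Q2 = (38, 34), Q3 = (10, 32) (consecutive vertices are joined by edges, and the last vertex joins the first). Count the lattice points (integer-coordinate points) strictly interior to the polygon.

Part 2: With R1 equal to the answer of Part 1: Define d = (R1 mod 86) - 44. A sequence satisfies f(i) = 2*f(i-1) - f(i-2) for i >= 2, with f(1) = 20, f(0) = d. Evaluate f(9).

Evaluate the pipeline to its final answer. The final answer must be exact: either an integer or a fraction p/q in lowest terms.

Part 1: cross terms: (39*34 - 38*-39)=2808, (38*32 - 10*34)=876, (10*-39 - 39*32)=-1638; twice the area = |2046| = 2046; area = 1023; boundary points = 1 + 2 + 1 = 4; strictly interior points = area - boundary/2 + 1 = 1022; answer 1022
Part 2: R1 = 1022; d = 32; f(2) = 2*(20) - 1*(32) = 8; iterating: f(2)=8, f(3)=-4, f(4)=-16, f(5)=-28, f(6)=-40, f(7)=-52, f(8)=-64, f(9)=-76; answer -76

-76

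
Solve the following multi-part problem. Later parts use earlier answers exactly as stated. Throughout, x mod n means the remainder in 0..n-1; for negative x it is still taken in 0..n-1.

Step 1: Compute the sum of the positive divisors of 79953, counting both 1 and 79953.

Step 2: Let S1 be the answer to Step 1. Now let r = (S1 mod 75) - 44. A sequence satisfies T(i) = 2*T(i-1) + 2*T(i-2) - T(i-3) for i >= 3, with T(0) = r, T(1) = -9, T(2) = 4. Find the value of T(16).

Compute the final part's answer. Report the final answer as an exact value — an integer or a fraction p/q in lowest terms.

9178069

Step 1: 79953 = 3 * 29 * 919; sigma = (1 + 3) * (1 + 29) * (1 + 919) = 4 * 30 * 920 = 110400; answer 110400
Step 2: S1 = 110400; r = -44; T(3) = 2*(4) + 2*(-9) - 1*(-44) = 34; iterating: T(3)=34, T(4)=85, T(5)=234, T(6)=604, T(7)=1591, T(8)=4156, T(9)=10890, T(10)=28501, T(11)=74626, T(12)=195364, T(13)=511479, T(14)=1339060, T(15)=3505714, T(16)=9178069; answer 9178069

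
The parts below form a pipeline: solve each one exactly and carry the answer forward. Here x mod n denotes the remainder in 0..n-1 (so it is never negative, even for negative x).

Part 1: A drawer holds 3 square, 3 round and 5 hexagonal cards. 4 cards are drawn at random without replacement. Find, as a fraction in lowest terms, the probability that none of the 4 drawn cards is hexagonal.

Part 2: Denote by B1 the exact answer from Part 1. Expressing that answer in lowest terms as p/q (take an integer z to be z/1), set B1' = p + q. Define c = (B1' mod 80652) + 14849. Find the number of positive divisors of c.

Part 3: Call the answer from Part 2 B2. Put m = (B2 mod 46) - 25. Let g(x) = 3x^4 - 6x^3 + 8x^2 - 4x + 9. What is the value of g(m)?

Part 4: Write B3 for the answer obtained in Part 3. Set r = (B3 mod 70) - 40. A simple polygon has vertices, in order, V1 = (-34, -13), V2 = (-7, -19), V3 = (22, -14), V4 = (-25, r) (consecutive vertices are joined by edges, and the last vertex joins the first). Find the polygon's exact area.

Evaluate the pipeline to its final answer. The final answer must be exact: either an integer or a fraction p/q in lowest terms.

243

Part 1: total draws C(11,4) = 330; favorable C(6,4) = 15; P = 1/22; answer 1/22
Part 2: B1 = 1/22; threaded value p + q = 23; c = 14872; 14872 = 2^3 * 11 * 13^2; number of divisors = (3+1) * (1+1) * (2+1) = 24; answer 24
Part 3: B2 = 24; m = -1; 3*(-1)^4 - 6*(-1)^3 + 8*(-1)^2 - 4*(-1)^1 + 9 = (3) + (6) + (8) + (4) + (9) = 30; answer 30
Part 4: B3 = 30; r = -10; cross terms: (-34*-19 - -7*-13)=555, (-7*-14 - 22*-19)=516, (22*-10 - -25*-14)=-570, (-25*-13 - -34*-10)=-15; twice the area = |486| = 486; area = 243; answer 243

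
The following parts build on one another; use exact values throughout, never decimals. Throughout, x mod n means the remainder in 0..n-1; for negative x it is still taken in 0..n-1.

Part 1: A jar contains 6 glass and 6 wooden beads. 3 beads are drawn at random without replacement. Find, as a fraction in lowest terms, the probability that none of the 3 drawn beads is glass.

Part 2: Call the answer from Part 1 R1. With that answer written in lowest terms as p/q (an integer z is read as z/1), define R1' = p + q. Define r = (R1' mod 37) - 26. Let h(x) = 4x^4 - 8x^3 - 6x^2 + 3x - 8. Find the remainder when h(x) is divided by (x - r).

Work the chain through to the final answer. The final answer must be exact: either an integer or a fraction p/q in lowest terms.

174390

Part 1: total draws C(12,3) = 220; favorable C(6,3) = 20; P = 1/11; answer 1/11
Part 2: R1 = 1/11; threaded value p + q = 12; r = -14; remainder = value at the root: 4*(-14)^4 - 8*(-14)^3 - 6*(-14)^2 + 3*(-14)^1 - 8 = (153664) + (21952) + (-1176) + (-42) + (-8) = 174390; answer 174390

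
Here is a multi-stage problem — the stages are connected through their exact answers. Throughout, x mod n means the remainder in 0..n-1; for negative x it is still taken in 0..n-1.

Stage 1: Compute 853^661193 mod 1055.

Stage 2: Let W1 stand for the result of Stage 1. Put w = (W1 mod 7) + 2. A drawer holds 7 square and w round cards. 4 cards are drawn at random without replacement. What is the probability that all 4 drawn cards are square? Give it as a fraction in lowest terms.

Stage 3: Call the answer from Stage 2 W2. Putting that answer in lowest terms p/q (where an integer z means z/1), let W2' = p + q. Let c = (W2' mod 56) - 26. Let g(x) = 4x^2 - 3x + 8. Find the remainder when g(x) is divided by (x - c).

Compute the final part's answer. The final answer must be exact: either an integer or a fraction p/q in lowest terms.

Stage 1: squarings mod 1055: 853^1=853, 853^2=714, 853^4=231, 853^8=611, 853^16=906, 853^32=46, 853^64=6, 853^128=36, 853^256=241, 853^512=56, 853^1024=1026, 853^2048=841, 853^4096=431, 853^8192=81, 853^16384=231, 853^32768=611, 853^65536=906, 853^131072=46, 853^262144=6, 853^524288=36; 853^661193 = 853^1 * 853^8 * 853^64 * 853^128 * 853^512 * 853^1024 * 853^4096 * 853^131072 * 853^524288 = 1033 (mod 1055); answer 1033
Stage 2: W1 = 1033; w = 6; total draws C(13,4) = 715; favorable C(7,4) = 35; P = 7/143; answer 7/143
Stage 3: W2 = 7/143; threaded value p + q = 150; c = 12; remainder = value at the root: 4*(12)^2 - 3*(12)^1 + 8 = (576) + (-36) + (8) = 548; answer 548

548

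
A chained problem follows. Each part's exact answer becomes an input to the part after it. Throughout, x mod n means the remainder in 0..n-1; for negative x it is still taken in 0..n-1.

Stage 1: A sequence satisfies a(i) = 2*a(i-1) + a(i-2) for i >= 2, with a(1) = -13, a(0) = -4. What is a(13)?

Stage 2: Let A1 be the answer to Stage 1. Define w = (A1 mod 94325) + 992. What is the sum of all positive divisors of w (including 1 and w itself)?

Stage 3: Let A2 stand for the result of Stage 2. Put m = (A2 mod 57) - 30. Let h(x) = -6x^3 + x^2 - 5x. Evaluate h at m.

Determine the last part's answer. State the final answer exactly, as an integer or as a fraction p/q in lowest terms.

Stage 1: a(2) = 2*(-13) + 1*(-4) = -30; iterating: a(2)=-30, a(3)=-73, a(4)=-176, a(5)=-425, a(6)=-1026, a(7)=-2477, a(8)=-5980, a(9)=-14437, a(10)=-34854, a(11)=-84145, a(12)=-203144, a(13)=-490433; answer -490433
Stage 2: A1 = -490433; w = 76509; 76509 = 3^2 * 8501; sigma = (1 + 3 + 9) * (1 + 8501) = 13 * 8502 = 110526; answer 110526
Stage 3: A2 = 110526; m = -27; -6*(-27)^3 + 1*(-27)^2 - 5*(-27)^1 = (118098) + (729) + (135) = 118962; answer 118962

118962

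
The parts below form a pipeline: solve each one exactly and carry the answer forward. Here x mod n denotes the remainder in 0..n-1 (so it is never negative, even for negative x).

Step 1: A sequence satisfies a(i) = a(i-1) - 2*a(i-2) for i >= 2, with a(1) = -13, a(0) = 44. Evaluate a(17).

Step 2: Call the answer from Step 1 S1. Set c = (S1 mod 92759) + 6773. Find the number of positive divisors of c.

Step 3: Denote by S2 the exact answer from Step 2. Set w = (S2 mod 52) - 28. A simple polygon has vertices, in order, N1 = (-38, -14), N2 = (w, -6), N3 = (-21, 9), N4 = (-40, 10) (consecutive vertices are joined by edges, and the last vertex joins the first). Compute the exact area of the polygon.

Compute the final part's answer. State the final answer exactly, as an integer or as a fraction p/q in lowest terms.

412

Step 1: a(2) = 1*(-13) - 2*(44) = -101; iterating: a(2)=-101, a(3)=-75, a(4)=127, a(5)=277, a(6)=23, a(7)=-531, a(8)=-577, a(9)=485, a(10)=1639, a(11)=669, a(12)=-2609, a(13)=-3947, a(14)=1271, a(15)=9165, a(16)=6623, a(17)=-11707; answer -11707
Step 2: S1 = -11707; c = 87825; 87825 = 3 * 5^2 * 1171; number of divisors = (1+1) * (2+1) * (1+1) = 12; answer 12
Step 3: S2 = 12; w = -16; cross terms: (-38*-6 - -16*-14)=4, (-16*9 - -21*-6)=-270, (-21*10 - -40*9)=150, (-40*-14 - -38*10)=940; twice the area = |824| = 824; area = 412; answer 412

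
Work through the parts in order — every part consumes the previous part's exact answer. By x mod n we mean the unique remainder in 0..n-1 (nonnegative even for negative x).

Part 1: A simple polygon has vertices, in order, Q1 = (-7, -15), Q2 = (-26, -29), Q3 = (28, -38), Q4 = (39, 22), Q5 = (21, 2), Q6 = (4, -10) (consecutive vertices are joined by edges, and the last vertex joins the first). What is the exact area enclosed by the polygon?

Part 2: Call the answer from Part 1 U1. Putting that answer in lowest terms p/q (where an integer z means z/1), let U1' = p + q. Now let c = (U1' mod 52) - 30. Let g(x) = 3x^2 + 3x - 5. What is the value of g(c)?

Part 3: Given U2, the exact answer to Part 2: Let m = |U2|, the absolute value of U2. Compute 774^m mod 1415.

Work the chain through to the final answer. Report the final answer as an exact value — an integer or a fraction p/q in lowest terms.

Part 1: cross terms: (-7*-29 - -26*-15)=-187, (-26*-38 - 28*-29)=1800, (28*22 - 39*-38)=2098, (39*2 - 21*22)=-384, (21*-10 - 4*2)=-218, (4*-15 - -7*-10)=-130; twice the area = |2979| = 2979; area = 2979/2; answer 2979/2
Part 2: U1 = 2979/2; threaded value p + q = 2981; c = -13; 3*(-13)^2 + 3*(-13)^1 - 5 = (507) + (-39) + (-5) = 463; answer 463
Part 3: U2 = 463; m = 463; squarings mod 1415: 774^1=774, 774^2=531, 774^4=376, 774^8=1291, 774^16=1226, 774^32=346, 774^64=856, 774^128=1181, 774^256=986; 774^463 = 774^1 * 774^2 * 774^4 * 774^8 * 774^64 * 774^128 * 774^256 = 1244 (mod 1415); answer 1244

1244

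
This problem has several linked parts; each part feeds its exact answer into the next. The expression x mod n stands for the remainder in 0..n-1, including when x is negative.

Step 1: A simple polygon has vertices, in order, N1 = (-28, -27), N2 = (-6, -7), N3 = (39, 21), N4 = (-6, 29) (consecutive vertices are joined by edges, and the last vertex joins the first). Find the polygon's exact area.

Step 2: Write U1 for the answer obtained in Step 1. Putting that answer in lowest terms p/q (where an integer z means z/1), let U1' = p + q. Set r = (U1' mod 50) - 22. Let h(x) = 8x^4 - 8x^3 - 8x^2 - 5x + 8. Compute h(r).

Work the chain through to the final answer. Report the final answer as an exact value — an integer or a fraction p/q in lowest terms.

Step 1: cross terms: (-28*-7 - -6*-27)=34, (-6*21 - 39*-7)=147, (39*29 - -6*21)=1257, (-6*-27 - -28*29)=974; twice the area = |2412| = 2412; area = 1206; answer 1206
Step 2: U1 = 1206; threaded value p + q = 1207; r = -15; 8*(-15)^4 - 8*(-15)^3 - 8*(-15)^2 - 5*(-15)^1 + 8 = (405000) + (27000) + (-1800) + (75) + (8) = 430283; answer 430283

430283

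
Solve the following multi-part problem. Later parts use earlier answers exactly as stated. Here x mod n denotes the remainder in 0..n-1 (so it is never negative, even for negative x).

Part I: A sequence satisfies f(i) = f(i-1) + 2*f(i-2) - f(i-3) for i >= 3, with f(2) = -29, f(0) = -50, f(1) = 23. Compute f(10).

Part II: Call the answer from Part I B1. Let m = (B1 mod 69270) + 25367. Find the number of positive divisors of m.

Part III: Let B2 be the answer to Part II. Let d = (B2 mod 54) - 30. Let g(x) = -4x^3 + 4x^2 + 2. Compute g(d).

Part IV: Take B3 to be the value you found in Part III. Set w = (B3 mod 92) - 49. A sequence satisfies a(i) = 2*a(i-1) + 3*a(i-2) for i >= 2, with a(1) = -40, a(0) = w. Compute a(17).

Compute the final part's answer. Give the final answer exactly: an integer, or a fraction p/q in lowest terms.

-1129976440

Part I: f(3) = 1*(-29) + 2*(23) - 1*(-50) = 67; iterating: f(3)=67, f(4)=-14, f(5)=149, f(6)=54, f(7)=366, f(8)=325, f(9)=1003, f(10)=1287; answer 1287
Part II: B1 = 1287; m = 26654; 26654 = 2 * 13327; number of divisors = (1+1) * (1+1) = 4; answer 4
Part III: B2 = 4; d = -26; -4*(-26)^3 + 4*(-26)^2 + 2 = (70304) + (2704) + (2) = 73010; answer 73010
Part IV: B3 = 73010; w = 5; a(2) = 2*(-40) + 3*(5) = -65; iterating: a(2)=-65, a(3)=-250, a(4)=-695, a(5)=-2140, a(6)=-6365, a(7)=-19150, a(8)=-57395, a(9)=-172240, a(10)=-516665, a(11)=-1550050, a(12)=-4650095, a(13)=-13950340, a(14)=-41850965, a(15)=-125552950, a(16)=-376658795, a(17)=-1129976440; answer -1129976440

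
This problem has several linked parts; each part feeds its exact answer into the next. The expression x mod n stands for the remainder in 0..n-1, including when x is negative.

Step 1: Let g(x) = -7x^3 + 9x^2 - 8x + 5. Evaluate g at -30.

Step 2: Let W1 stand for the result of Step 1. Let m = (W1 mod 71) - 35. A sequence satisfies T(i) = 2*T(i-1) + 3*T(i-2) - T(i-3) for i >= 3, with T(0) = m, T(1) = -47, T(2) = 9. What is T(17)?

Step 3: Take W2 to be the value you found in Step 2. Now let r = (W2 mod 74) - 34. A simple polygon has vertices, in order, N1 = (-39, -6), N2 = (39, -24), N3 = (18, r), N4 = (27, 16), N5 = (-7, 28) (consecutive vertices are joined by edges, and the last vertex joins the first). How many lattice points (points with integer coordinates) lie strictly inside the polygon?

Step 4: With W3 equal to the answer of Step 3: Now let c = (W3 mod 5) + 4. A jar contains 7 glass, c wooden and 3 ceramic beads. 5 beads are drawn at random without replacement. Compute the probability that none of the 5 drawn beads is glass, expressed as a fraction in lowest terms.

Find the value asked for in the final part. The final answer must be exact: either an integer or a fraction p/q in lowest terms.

3/104

Step 1: -7*(-30)^3 + 9*(-30)^2 - 8*(-30)^1 + 5 = (189000) + (8100) + (240) + (5) = 197345; answer 197345
Step 2: W1 = 197345; m = 1; T(3) = 2*(9) + 3*(-47) - 1*(1) = -124; iterating: T(3)=-124, T(4)=-174, T(5)=-729, T(6)=-1856, T(7)=-5725, T(8)=-16289, T(9)=-47897, T(10)=-138936, T(11)=-405274, T(12)=-1179459, T(13)=-3435804, T(14)=-10004711, T(15)=-29137375, T(16)=-84853079, T(17)=-247113572; answer -247113572
Step 3: W2 = -247113572; r = -4; cross terms: (-39*-24 - 39*-6)=1170, (39*-4 - 18*-24)=276, (18*16 - 27*-4)=396, (27*28 - -7*16)=868, (-7*-6 - -39*28)=1134; twice the area = |3844| = 3844; area = 1922; boundary points = 6 + 1 + 1 + 2 + 2 = 12; strictly interior points = area - boundary/2 + 1 = 1917; answer 1917
Step 4: W3 = 1917; c = 6; total draws C(16,5) = 4368; favorable C(9,5) = 126; P = 3/104; answer 3/104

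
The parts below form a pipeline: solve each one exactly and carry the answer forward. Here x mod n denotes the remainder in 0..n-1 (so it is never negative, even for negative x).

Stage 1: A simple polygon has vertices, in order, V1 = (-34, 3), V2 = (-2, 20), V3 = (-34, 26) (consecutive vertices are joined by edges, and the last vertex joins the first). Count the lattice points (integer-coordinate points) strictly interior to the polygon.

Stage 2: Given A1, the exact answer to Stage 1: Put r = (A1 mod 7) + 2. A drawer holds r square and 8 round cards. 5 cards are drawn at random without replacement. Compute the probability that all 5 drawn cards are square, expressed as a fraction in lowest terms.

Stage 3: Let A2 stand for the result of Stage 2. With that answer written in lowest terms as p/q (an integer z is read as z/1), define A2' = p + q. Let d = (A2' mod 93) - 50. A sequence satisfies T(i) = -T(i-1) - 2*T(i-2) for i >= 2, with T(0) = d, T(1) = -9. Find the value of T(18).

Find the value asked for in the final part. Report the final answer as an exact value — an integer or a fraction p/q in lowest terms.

Stage 1: cross terms: (-34*20 - -2*3)=-674, (-2*26 - -34*20)=628, (-34*3 - -34*26)=782; twice the area = |736| = 736; area = 368; boundary points = 1 + 2 + 23 = 26; strictly interior points = area - boundary/2 + 1 = 356; answer 356
Stage 2: A1 = 356; r = 8; total draws C(16,5) = 4368; favorable C(8,5) = 56; P = 1/78; answer 1/78
Stage 3: A2 = 1/78; threaded value p + q = 79; d = 29; T(2) = -1*(-9) - 2*(29) = -49; iterating: T(2)=-49, T(3)=67, T(4)=31, T(5)=-165, T(6)=103, T(7)=227, T(8)=-433, T(9)=-21, T(10)=887, T(11)=-845, T(12)=-929, T(13)=2619, T(14)=-761, T(15)=-4477, T(16)=5999, T(17)=2955, T(18)=-14953; answer -14953

-14953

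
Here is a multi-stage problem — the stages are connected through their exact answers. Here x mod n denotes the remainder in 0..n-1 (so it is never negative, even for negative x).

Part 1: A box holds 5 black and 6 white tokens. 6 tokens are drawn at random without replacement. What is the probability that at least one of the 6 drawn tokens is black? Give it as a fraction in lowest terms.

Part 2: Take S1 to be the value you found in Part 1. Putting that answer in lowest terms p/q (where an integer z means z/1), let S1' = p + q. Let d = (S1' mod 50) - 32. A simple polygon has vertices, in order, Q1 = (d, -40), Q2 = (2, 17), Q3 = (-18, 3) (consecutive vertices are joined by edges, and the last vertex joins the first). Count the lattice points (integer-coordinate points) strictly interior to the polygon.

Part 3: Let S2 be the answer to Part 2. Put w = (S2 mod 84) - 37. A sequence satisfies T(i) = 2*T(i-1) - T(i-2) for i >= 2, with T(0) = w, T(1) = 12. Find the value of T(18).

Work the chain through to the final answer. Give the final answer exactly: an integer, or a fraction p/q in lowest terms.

Part 1: total draws C(11,6) = 462; complement C(6,6) = 1; favorable 462 - 1 = 461; P = 461/462; answer 461/462
Part 2: S1 = 461/462; threaded value p + q = 923; d = -9; cross terms: (-9*17 - 2*-40)=-73, (2*3 - -18*17)=312, (-18*-40 - -9*3)=747; twice the area = |986| = 986; area = 493; boundary points = 1 + 2 + 1 = 4; strictly interior points = area - boundary/2 + 1 = 492; answer 492
Part 3: S2 = 492; w = 35; T(2) = 2*(12) - 1*(35) = -11; iterating: T(2)=-11, T(3)=-34, T(4)=-57, T(5)=-80, T(6)=-103, T(7)=-126, T(8)=-149, T(9)=-172, T(10)=-195, T(11)=-218, T(12)=-241, T(13)=-264, T(14)=-287, T(15)=-310, T(16)=-333, T(17)=-356, T(18)=-379; answer -379

-379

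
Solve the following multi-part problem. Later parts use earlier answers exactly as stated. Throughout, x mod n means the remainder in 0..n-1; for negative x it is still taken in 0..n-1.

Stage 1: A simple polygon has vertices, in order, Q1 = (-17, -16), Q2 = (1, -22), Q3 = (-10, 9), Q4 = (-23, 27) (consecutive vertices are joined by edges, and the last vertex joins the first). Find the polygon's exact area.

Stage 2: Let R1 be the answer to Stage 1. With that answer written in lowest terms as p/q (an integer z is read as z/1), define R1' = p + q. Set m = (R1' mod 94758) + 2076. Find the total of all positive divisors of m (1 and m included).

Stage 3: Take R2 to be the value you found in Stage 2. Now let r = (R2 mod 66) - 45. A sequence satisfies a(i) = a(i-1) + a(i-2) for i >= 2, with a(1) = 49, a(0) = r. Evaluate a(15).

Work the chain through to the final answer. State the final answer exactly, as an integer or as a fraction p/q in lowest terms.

Stage 1: cross terms: (-17*-22 - 1*-16)=390, (1*9 - -10*-22)=-211, (-10*27 - -23*9)=-63, (-23*-16 - -17*27)=827; twice the area = |943| = 943; area = 943/2; answer 943/2
Stage 2: R1 = 943/2; threaded value p + q = 945; m = 3021; 3021 = 3 * 19 * 53; sigma = (1 + 3) * (1 + 19) * (1 + 53) = 4 * 20 * 54 = 4320; answer 4320
Stage 3: R2 = 4320; r = -15; a(2) = 1*(49) + 1*(-15) = 34; iterating: a(2)=34, a(3)=83, a(4)=117, a(5)=200, a(6)=317, a(7)=517, a(8)=834, a(9)=1351, a(10)=2185, a(11)=3536, a(12)=5721, a(13)=9257, a(14)=14978, a(15)=24235; answer 24235

24235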